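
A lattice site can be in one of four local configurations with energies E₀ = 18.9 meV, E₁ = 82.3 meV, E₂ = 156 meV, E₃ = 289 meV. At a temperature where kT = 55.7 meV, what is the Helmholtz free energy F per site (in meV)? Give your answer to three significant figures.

Eᵢ/kT = 0.33932, 1.4776, 2.8007, 5.1885.
Z = Σ e^(−Eᵢ/kT) = e^(−0.33932) + e^(−1.4776) + e^(−2.8007) + e^(−5.1885) = 0.71225 + 0.22818 + 0.060768 + 0.0055804 = 1.0068.
F = −kT ln Z = −55.7 × ln(1.0068) = −55.7 × 0.0067770 = -0.377 meV.

-0.377 meV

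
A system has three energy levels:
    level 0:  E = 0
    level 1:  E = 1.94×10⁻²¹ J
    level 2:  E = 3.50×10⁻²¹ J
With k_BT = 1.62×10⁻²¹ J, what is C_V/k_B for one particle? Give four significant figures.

Eᵢ/kT = 0, 1.19753, 2.16049.
Z = Σ e^(−Eᵢ/kT) = e^(−0) + e^(−1.19753) + e^(−2.16049) = 1.00000 + 0.301939 + 0.115269 = 1.41721.
⟨E⟩ = 0.697993, ⟨E²⟩ = 1.79820.
C_V/k_B = (⟨E²⟩ − ⟨E⟩²)/(kT)² = (1.79820 − 0.487194)/2.62440 = 0.4995.

0.4995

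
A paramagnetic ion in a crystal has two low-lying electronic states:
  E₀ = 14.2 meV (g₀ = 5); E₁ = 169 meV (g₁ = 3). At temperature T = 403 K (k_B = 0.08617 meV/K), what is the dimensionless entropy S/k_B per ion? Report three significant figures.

k_BT = 0.08617 × 403 K = 34.727 meV.
Eᵢ/kT = 0.40890, 4.8665.
Z = Σ gᵢe^(−Eᵢ/kT) = 5·e^(−0.40890) + 3·e^(−4.8665) = 3.3219 + 0.023101 = 3.3450.
⟨E⟩ = Σ EᵢPᵢ = 15.269 meV.
S/k_B = ln Z + ⟨E⟩/kT = ln(3.3450) + 15.269/34.727 = 1.2075 + 0.43969 = 1.65.

1.65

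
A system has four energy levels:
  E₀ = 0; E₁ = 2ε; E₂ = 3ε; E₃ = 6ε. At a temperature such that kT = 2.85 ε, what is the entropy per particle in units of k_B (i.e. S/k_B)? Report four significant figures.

1.170

Eᵢ/kT = 0, 0.701754, 1.05263, 2.10526.
Z = Σ e^(−Eᵢ/kT) = e^(−0) + e^(−0.701754) + e^(−1.05263) + e^(−2.10526) = 1.00000 + 0.495715 + 0.349019 + 0.121814 = 1.96655.
⟨E⟩ = Σ EᵢPᵢ = 1.40824 ε.
S/k_B = ln Z + ⟨E⟩/kT = ln(1.96655) + 1.40824/2.85 = 0.676281 + 0.494119 = 1.170.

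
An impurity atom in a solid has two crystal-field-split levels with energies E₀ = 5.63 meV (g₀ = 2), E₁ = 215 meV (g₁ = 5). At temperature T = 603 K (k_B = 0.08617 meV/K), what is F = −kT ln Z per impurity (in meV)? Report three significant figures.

-32.6 meV

k_BT = 0.08617 × 603 K = 51.961 meV.
Eᵢ/kT = 0.10835, 4.1377.
Z = Σ gᵢe^(−Eᵢ/kT) = 2·e^(−0.10835) + 5·e^(−4.1377) = 1.7946 + 0.079798 = 1.8744.
F = −kT ln Z = −51.961 × ln(1.8744) = −51.961 × 0.62829 = -32.6 meV.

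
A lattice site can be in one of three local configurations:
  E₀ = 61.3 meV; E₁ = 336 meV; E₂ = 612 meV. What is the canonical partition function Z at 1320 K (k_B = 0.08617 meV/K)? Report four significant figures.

Z = 0.6401

k_BT = 0.08617 × 1320 K = 113.744 meV.
Eᵢ/kT = 0.538930, 2.95400, 5.38050.
Z = Σ e^(−Eᵢ/kT) = e^(−0.538930) + e^(−2.95400) + e^(−5.38050) = 0.583372 + 0.0521308 + 0.00460552 = 0.640108.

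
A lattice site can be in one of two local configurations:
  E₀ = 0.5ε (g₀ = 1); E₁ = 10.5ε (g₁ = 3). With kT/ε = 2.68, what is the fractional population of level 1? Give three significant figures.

Eᵢ/kT = 0.18657, 3.9179.
Z = Σ gᵢe^(−Eᵢ/kT) = 1·e^(−0.18657) + 3·e^(−3.9179) = 0.82980 + 0.059648 = 0.88945.
P₁ = g₁ e^(−E₁/kT) / Z = 0.059648/0.88945 = 0.0671.

0.0671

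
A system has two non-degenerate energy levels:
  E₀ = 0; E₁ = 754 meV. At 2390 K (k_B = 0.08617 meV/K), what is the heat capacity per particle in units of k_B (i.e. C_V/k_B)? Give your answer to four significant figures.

0.3275

k_BT = 0.08617 × 2390 K = 205.946 meV.
Eᵢ/kT = 0, 3.66115.
Z = Σ e^(−Eᵢ/kT) = e^(−0) + e^(−3.66115) = 1.00000 + 0.0257029 = 1.02570.
⟨E⟩ = 18.8944 meV, ⟨E²⟩ = 14246.4 meV².
C_V/k_B = (⟨E²⟩ − ⟨E⟩²)/(kT)² = (14246.4 − 356.998)/42413.8 = 0.3275.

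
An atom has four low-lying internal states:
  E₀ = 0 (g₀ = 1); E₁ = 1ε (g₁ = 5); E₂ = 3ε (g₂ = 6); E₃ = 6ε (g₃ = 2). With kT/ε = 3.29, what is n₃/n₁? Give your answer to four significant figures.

n₃/n₁ = (g₃/g₁) exp[−(E₃−E₁)/kT] = (2/5) × exp(−(5ε)/(3.29ε)) = (2/5) × exp(-1.51976) = 0.08751.

0.08751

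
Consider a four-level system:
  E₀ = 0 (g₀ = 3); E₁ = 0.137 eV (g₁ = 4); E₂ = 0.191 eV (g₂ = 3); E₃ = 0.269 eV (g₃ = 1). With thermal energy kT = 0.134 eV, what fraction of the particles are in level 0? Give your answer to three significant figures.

0.567

Eᵢ/kT = 0, 1.0224, 1.4254, 2.0075.
Z = Σ gᵢe^(−Eᵢ/kT) = 3·e^(−0) + 4·e^(−1.0224) + 3·e^(−1.4254) + 1·e^(−2.0075) = 3.0000 + 1.4389 + 0.72124 + 0.13432 = 5.2945.
P₀ = g₀ e^(−E₀/kT) / Z = 3.0000/5.2945 = 0.567.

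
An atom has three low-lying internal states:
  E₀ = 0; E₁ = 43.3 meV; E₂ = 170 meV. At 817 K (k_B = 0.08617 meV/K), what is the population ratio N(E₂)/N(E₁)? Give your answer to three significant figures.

k_BT = 0.08617 × 817 K = 70.401 meV.
n₂/n₁ = exp[−(E₂−E₁)/kT] = exp(−(126.7 meV)/(70.401 meV)) = exp(-1.7997) = 0.165.

0.165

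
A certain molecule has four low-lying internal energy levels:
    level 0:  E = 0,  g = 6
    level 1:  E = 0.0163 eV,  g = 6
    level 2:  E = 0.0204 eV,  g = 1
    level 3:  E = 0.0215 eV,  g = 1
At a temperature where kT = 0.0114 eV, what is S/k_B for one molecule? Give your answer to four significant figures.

2.389

Eᵢ/kT = 0, 1.42982, 1.78947, 1.88596.
Z = Σ gᵢe^(−Eᵢ/kT) = 6·e^(−0) + 6·e^(−1.42982) + 1·e^(−1.78947) + 1·e^(−1.88596) = 6.00000 + 1.43611 + 0.167049 + 0.151683 = 7.75484.
⟨E⟩ = Σ EᵢPᵢ = 0.00387856 eV.
S/k_B = ln Z + ⟨E⟩/kT = ln(7.75484) + 0.00387856/0.0114 = 2.04832 + 0.340225 = 2.389.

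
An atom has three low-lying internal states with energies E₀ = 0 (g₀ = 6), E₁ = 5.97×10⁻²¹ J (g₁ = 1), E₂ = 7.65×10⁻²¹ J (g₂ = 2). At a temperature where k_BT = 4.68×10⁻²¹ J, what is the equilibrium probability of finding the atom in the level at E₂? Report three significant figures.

0.0585

Eᵢ/kT = 0, 1.2756, 1.6346.
Z = Σ gᵢe^(−Eᵢ/kT) = 6·e^(−0) + 1·e^(−1.2756) + 2·e^(−1.6346) = 6.0000 + 0.27926 + 0.39006 = 6.6693.
P₂ = g₂ e^(−E₂/kT) / Z = 0.39006/6.6693 = 0.0585.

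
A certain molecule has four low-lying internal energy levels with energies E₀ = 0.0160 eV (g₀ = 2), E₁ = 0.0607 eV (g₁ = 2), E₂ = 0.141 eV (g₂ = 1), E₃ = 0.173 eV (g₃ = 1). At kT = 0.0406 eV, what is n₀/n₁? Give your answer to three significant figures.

3.01

n₀/n₁ = (g₀/g₁) exp[−(E₀−E₁)/kT] = (2/2) × exp(−(-0.0447 eV)/(0.0406 eV)) = (2/2) × exp(1.1010) = 3.01.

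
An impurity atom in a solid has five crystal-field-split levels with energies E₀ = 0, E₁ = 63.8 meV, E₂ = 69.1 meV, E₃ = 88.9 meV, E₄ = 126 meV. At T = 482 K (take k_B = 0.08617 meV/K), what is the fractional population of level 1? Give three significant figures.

0.137

k_BT = 0.08617 × 482 K = 41.534 meV.
Eᵢ/kT = 0, 1.5361, 1.6637, 2.1404, 3.0337.
Z = Σ e^(−Eᵢ/kT) = e^(−0) + e^(−1.5361) + e^(−1.6637) + e^(−2.1404) + e^(−3.0337) = 1.0000 + 0.21522 + 0.18944 + 0.11761 + 0.048137 = 1.5704.
P₁ = e^(−E₁/kT) / Z = 0.21522/1.5704 = 0.137.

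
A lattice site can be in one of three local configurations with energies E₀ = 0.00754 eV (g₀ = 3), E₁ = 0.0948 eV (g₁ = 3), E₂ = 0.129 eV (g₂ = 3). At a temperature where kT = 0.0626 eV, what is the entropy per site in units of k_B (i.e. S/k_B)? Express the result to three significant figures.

Eᵢ/kT = 0.12045, 1.5144, 2.0607.
Z = Σ gᵢe^(−Eᵢ/kT) = 3·e^(−0.12045) + 3·e^(−1.5144) + 3·e^(−2.0607) = 2.6596 + 0.65982 + 0.38209 = 3.7015.
⟨E⟩ = Σ EᵢPᵢ = 0.035633 eV.
S/k_B = ln Z + ⟨E⟩/kT = ln(3.7015) + 0.035633/0.0626 = 1.3087 + 0.56922 = 1.88.

1.88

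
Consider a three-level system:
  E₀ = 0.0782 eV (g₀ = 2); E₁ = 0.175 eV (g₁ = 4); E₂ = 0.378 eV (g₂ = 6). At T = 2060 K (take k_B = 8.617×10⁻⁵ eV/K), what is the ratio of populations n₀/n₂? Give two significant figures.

1.8

k_BT = 8.617×10⁻⁵ × 2060 K = 0.1775 eV.
n₀/n₂ = (g₀/g₂) exp[−(E₀−E₂)/kT] = (2/6) × exp(−(-0.2998 eV)/(0.1775 eV)) = (2/6) × exp(1.689) = 1.8.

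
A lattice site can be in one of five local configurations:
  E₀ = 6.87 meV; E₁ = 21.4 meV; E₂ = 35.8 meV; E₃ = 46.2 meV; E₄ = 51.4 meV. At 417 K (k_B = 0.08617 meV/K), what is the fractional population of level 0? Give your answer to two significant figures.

k_BT = 0.08617 × 417 K = 35.93 meV.
Eᵢ/kT = 0.1912, 0.5956, 0.9964, 1.286, 1.431.
Z = Σ e^(−Eᵢ/kT) = e^(−0.1912) + e^(−0.5956) + e^(−0.9964) + e^(−1.286) + e^(−1.431) = 0.8260 + 0.5512 + 0.3692 + 0.2764 + 0.2391 = 2.262.
P₀ = e^(−E₀/kT) / Z = 0.8260/2.262 = 0.37.

0.37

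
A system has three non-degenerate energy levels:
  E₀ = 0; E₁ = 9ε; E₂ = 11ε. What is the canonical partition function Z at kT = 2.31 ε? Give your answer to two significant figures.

Eᵢ/kT = 0, 3.896, 4.762.
Z = Σ e^(−Eᵢ/kT) = e^(−0) + e^(−3.896) + e^(−4.762) = 1.000 + 0.02032 + 0.008548 = 1.029.

Z = 1.0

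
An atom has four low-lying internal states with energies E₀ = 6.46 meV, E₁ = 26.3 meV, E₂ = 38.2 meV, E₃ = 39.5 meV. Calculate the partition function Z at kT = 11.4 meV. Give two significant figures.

Eᵢ/kT = 0.5667, 2.307, 3.351, 3.465.
Z = Σ e^(−Eᵢ/kT) = e^(−0.5667) + e^(−2.307) + e^(−3.351) + e^(−3.465) = 0.5674 + 0.09956 + 0.03505 + 0.03127 = 0.7333.

Z = 0.73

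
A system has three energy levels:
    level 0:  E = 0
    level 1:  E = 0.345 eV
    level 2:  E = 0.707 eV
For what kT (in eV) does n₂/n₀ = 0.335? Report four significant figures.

0.6465 eV

n₂/n₀ = exp[−(E₂−E₀)/kT] = 0.335.
⇒ (E₂−E₀)/kT = ln(1/0.335) = ln(2.98507) = 1.09362.
kT = 0.707 eV / 1.09362 = 0.6465 eV.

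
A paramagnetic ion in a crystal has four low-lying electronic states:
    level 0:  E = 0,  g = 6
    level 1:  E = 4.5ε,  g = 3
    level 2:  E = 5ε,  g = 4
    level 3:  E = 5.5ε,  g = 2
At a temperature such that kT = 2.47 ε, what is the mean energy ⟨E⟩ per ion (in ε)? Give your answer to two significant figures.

0.83 ε

Eᵢ/kT = 0, 1.822, 2.024, 2.227.
Z = Σ gᵢe^(−Eᵢ/kT) = 6·e^(−0) + 3·e^(−1.822) + 4·e^(−2.024) + 2·e^(−2.227) = 6.000 + 0.4851 + 0.5285 + 0.2157 = 7.229.
⟨E⟩ = Σ Eᵢ gᵢe^(−Eᵢ/kT) / Z = (0·6.000 + 4.5·0.4851 + 5·0.5285 + 5.5·0.2157) / 7.229 = 0.83 ε.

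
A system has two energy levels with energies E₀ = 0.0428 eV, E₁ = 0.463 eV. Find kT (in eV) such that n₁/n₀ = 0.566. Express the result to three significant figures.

n₁/n₀ = exp[−(E₁−E₀)/kT] = 0.566.
⇒ (E₁−E₀)/kT = ln(1/0.566) = ln(1.7668) = 0.56917.
kT = 0.4202 eV / 0.56917 = 0.738 eV.

0.738 eV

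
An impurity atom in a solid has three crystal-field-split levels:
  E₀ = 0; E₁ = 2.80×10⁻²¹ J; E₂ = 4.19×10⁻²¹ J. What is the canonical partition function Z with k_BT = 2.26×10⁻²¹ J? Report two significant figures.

Eᵢ/kT = 0, 1.239, 1.854.
Z = Σ e^(−Eᵢ/kT) = e^(−0) + e^(−1.239) + e^(−1.854) = 1.000 + 0.2897 + 0.1566 = 1.446.

Z = 1.4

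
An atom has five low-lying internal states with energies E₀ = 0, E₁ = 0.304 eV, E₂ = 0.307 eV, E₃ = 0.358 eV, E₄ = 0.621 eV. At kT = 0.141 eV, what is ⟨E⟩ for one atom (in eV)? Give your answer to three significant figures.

Eᵢ/kT = 0, 2.1560, 2.1773, 2.5390, 4.4043.
Z = Σ e^(−Eᵢ/kT) = e^(−0) + e^(−2.1560) + e^(−2.1773) + e^(−2.5390) + e^(−4.4043) = 1.0000 + 0.11579 + 0.11335 + 0.078945 + 0.012225 = 1.3203.
⟨E⟩ = Σ Eᵢ e^(−Eᵢ/kT) / Z = (0·1.0000 + 0.304·0.11579 + 0.307·0.11335 + 0.358·0.078945 + 0.621·0.012225) / 1.3203 = 0.0802 eV.

0.0802 eV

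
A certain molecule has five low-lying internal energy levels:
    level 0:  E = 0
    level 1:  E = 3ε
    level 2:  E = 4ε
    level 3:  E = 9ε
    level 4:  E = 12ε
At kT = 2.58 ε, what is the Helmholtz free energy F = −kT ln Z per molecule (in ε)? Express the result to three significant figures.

-1.16 ε

Eᵢ/kT = 0, 1.1628, 1.5504, 3.4884, 4.6512.
Z = Σ e^(−Eᵢ/kT) = e^(−0) + e^(−1.1628) + e^(−1.5504) + e^(−3.4884) + e^(−4.6512) = 1.0000 + 0.31261 + 0.21216 + 0.030550 + 0.0095501 = 1.5649.
F = −kT ln Z = −2.58 × ln(1.5649) = −2.58 × 0.44782 = -1.16 ε.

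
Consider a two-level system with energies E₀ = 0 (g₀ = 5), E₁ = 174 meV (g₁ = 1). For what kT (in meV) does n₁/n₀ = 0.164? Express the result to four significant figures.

n₁/n₀ = (g₁/g₀) exp[−(E₁−E₀)/kT] = 0.164.
⇒ (E₁−E₀)/kT = ln((1/5)/0.164) = ln(1.21951) = 0.198449.
kT = 174 meV / 0.198449 = 876.8 meV.

876.8 meV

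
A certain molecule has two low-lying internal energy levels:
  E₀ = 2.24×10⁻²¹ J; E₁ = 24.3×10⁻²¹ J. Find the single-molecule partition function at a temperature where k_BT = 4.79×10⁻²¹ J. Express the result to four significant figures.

Eᵢ/kT = 0.467641, 5.07307.
Z = Σ e^(−Eᵢ/kT) = e^(−0.467641) + e^(−5.07307) = 0.626478 + 0.00626316 = 0.632741.

Z = 0.6327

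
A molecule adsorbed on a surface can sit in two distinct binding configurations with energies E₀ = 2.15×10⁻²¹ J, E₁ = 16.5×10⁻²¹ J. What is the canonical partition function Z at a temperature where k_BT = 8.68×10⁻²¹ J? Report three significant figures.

Eᵢ/kT = 0.24770, 1.9009.
Z = Σ e^(−Eᵢ/kT) = e^(−0.24770) + e^(−1.9009) = 0.78059 + 0.14943 = 0.93002.

Z = 0.930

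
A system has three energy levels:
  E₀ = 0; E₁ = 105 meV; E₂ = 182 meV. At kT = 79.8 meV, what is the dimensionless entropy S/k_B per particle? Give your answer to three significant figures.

Eᵢ/kT = 0, 1.3158, 2.2807.
Z = Σ e^(−Eᵢ/kT) = e^(−0) + e^(−1.3158) + e^(−2.2807) = 1.0000 + 0.26826 + 0.10221 = 1.3705.
⟨E⟩ = Σ EᵢPᵢ = 34.126 meV.
S/k_B = ln Z + ⟨E⟩/kT = ln(1.3705) + 34.126/79.8 = 0.31518 + 0.42764 = 0.743.

0.743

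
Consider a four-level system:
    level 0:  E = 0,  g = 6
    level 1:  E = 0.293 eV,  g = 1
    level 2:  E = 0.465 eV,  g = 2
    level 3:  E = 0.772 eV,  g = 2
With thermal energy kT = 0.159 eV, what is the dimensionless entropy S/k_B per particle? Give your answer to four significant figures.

1.946

Eᵢ/kT = 0, 1.84277, 2.92453, 4.85535.
Z = Σ gᵢe^(−Eᵢ/kT) = 6·e^(−0) + 1·e^(−1.84277) + 2·e^(−2.92453) + 2·e^(−4.85535) = 6.00000 + 0.158378 + 0.107380 + 0.0155732 = 6.28133.
⟨E⟩ = Σ EᵢPᵢ = 0.0172510 eV.
S/k_B = ln Z + ⟨E⟩/kT = ln(6.28133) + 0.0172510/0.159 = 1.83758 + 0.108497 = 1.946.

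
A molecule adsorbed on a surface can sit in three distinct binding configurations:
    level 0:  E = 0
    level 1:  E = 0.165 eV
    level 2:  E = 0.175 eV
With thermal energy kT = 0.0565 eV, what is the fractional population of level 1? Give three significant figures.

0.0491

Eᵢ/kT = 0, 2.9204, 3.0973.
Z = Σ e^(−Eᵢ/kT) = e^(−0) + e^(−2.9204) + e^(−3.0973) = 1.0000 + 0.053912 + 0.045171 = 1.0991.
P₁ = e^(−E₁/kT) / Z = 0.053912/1.0991 = 0.0491.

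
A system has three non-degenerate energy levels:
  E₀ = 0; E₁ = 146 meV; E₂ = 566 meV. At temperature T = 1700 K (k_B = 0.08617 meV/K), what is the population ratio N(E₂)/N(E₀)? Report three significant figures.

k_BT = 0.08617 × 1700 K = 146.49 meV.
n₂/n₀ = exp[−(E₂−E₀)/kT] = exp(−(566 meV)/(146.49 meV)) = exp(-3.8637) = 0.0210.

0.0210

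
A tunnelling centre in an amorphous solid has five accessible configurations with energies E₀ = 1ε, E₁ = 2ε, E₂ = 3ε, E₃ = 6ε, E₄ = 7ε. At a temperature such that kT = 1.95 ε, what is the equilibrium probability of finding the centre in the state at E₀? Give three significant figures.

0.481

Eᵢ/kT = 0.51282, 1.0256, 1.5385, 3.0769, 3.5897.
Z = Σ e^(−Eᵢ/kT) = e^(−0.51282) + e^(−1.0256) + e^(−1.5385) + e^(−3.0769) + e^(−3.5897) = 0.59880 + 0.35858 + 0.21470 + 0.046102 + 0.027607 = 1.2458.
P₀ = e^(−E₀/kT) / Z = 0.59880/1.2458 = 0.481.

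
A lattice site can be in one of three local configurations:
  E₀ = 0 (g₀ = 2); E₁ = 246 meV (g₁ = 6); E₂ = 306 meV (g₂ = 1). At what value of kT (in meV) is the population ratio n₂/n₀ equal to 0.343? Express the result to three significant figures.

812 meV

n₂/n₀ = (g₂/g₀) exp[−(E₂−E₀)/kT] = 0.343.
⇒ (E₂−E₀)/kT = ln((1/2)/0.343) = ln(1.4577) = 0.37686.
kT = 306 meV / 0.37686 = 812 meV.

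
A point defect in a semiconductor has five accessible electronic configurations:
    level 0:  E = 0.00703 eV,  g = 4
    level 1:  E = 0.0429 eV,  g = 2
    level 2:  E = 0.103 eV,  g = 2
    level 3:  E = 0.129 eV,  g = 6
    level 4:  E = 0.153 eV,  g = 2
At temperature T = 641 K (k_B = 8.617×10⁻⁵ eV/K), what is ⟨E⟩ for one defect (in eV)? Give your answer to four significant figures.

0.03485 eV

k_BT = 8.617×10⁻⁵ × 641 K = 0.0552350 eV.
Eᵢ/kT = 0.127274, 0.776681, 1.86476, 2.33548, 2.76998.
Z = Σ gᵢe^(−Eᵢ/kT) = 4·e^(−0.127274) + 2·e^(−0.776681) + 2·e^(−1.86476) + 6·e^(−2.33548) + 2·e^(−2.76998) = 3.52197 + 0.919860 + 0.309867 + 0.580584 + 0.125327 = 5.45761.
⟨E⟩ = Σ Eᵢ gᵢe^(−Eᵢ/kT) / Z = (0.00703·3.52197 + 0.0429·0.919860 + 0.103·0.309867 + 0.129·0.580584 + 0.153·0.125327) / 5.45761 = 0.03485 eV.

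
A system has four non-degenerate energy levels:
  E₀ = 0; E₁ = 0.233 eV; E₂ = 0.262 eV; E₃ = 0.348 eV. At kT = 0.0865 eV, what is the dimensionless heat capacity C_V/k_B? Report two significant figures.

Eᵢ/kT = 0, 2.694, 3.029, 4.023.
Z = Σ e^(−Eᵢ/kT) = e^(−0) + e^(−2.694) + e^(−3.029) + e^(−4.023) = 1.000 + 0.06761 + 0.04836 + 0.01790 = 1.134.
⟨E⟩ = 0.03056 eV, ⟨E²⟩ = 0.008076 eV².
C_V/k_B = (⟨E²⟩ − ⟨E⟩²)/(kT)² = (0.008076 − 0.0009339)/0.007482 = 0.95.

0.95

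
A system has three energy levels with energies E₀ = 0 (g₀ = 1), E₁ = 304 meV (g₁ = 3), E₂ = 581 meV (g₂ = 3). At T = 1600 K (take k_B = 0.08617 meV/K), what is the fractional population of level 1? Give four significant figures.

0.2405

k_BT = 0.08617 × 1600 K = 137.872 meV.
Eᵢ/kT = 0, 2.20494, 4.21405.
Z = Σ gᵢe^(−Eᵢ/kT) = 1·e^(−0) + 3·e^(−2.20494) + 3·e^(−4.21405) = 1.00000 + 0.330771 + 0.0443591 = 1.37513.
P₁ = g₁ e^(−E₁/kT) / Z = 0.330771/1.37513 = 0.2405.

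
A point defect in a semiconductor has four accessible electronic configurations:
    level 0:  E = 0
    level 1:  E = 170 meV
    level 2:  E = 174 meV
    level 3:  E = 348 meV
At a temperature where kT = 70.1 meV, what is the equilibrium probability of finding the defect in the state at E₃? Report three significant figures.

Eᵢ/kT = 0, 2.4251, 2.4822, 4.9643.
Z = Σ e^(−Eᵢ/kT) = e^(−0) + e^(−2.4251) + e^(−2.4822) + e^(−4.9643) = 1.0000 + 0.088469 + 0.083559 + 0.0069828 = 1.1790.
P₃ = e^(−E₃/kT) / Z = 0.0069828/1.1790 = 0.00592.

0.00592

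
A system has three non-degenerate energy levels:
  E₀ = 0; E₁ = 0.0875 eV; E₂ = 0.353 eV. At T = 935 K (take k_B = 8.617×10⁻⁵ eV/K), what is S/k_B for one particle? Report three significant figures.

0.612

k_BT = 8.617×10⁻⁵ × 935 K = 0.080569 eV.
Eᵢ/kT = 0, 1.0860, 4.3813.
Z = Σ e^(−Eᵢ/kT) = e^(−0) + e^(−1.0860) + e^(−4.3813) = 1.0000 + 0.33756 + 0.012509 = 1.3501.
⟨E⟩ = Σ EᵢPᵢ = 0.025148 eV.
S/k_B = ln Z + ⟨E⟩/kT = ln(1.3501) + 0.025148/0.080569 = 0.30018 + 0.31213 = 0.612.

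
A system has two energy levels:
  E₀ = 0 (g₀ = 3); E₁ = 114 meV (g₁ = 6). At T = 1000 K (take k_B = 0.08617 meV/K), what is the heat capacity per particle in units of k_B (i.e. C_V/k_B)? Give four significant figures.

k_BT = 0.08617 × 1000 K = 86.1700 meV.
Eᵢ/kT = 0, 1.32297.
Z = Σ gᵢe^(−Eᵢ/kT) = 3·e^(−0) + 6·e^(−1.32297) = 3.00000 + 1.59806 = 4.59806.
⟨E⟩ = 39.6208 meV, ⟨E²⟩ = 4516.77 meV².
C_V/k_B = (⟨E²⟩ − ⟨E⟩²)/(kT)² = (4516.77 − 1569.81)/7425.27 = 0.3969.

0.3969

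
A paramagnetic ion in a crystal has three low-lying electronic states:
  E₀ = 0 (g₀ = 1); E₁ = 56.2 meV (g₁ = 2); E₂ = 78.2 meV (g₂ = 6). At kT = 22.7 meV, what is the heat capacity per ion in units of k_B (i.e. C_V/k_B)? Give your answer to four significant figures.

Eᵢ/kT = 0, 2.47577, 3.44493.
Z = Σ gᵢe^(−Eᵢ/kT) = 1·e^(−0) + 2·e^(−2.47577) + 6·e^(−3.44493) = 1.00000 + 0.168196 + 0.191442 = 1.35964.
⟨E⟩ = 17.9631 meV, ⟨E²⟩ = 1251.77 meV².
C_V/k_B = (⟨E²⟩ − ⟨E⟩²)/(kT)² = (1251.77 − 322.673)/515.290 = 1.803.

1.803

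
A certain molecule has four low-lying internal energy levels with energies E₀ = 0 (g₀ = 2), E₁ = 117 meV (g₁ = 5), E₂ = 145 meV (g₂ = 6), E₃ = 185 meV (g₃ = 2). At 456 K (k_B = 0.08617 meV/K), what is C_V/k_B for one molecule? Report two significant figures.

1.6

k_BT = 0.08617 × 456 K = 39.29 meV.
Eᵢ/kT = 0, 2.978, 3.691, 4.709.
Z = Σ gᵢe^(−Eᵢ/kT) = 2·e^(−0) + 5·e^(−2.978) + 6·e^(−3.691) + 2·e^(−4.709) = 2.000 + 0.2545 + 0.1497 + 0.01803 = 2.422.
⟨E⟩ = 22.63 meV, ⟨E²⟩ = 2993 meV².
C_V/k_B = (⟨E²⟩ − ⟨E⟩²)/(kT)² = (2993 − 512.1)/1544 = 1.6.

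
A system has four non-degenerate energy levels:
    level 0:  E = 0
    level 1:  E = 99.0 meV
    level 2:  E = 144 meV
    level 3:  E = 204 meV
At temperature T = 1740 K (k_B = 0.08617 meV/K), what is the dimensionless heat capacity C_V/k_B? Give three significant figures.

0.248

k_BT = 0.08617 × 1740 K = 149.94 meV.
Eᵢ/kT = 0, 0.66026, 0.96038, 1.3605.
Z = Σ e^(−Eᵢ/kT) = e^(−0) + e^(−0.66026) + e^(−0.96038) + e^(−1.3605) = 1.0000 + 0.51672 + 0.38275 + 0.25653 = 2.1560.
⟨E⟩ = 73.564 meV, ⟨E²⟩ = 10982 meV².
C_V/k_B = (⟨E²⟩ − ⟨E⟩²)/(kT)² = (10982 − 5411.7)/22482 = 0.248.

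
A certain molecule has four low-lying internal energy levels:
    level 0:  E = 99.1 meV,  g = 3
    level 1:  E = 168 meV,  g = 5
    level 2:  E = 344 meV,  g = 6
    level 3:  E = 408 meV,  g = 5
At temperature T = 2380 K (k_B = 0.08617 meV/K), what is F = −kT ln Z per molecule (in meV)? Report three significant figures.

-363 meV

k_BT = 0.08617 × 2380 K = 205.08 meV.
Eᵢ/kT = 0.48323, 0.81919, 1.6774, 1.9895.
Z = Σ gᵢe^(−Eᵢ/kT) = 3·e^(−0.48323) + 5·e^(−0.81919) + 6·e^(−1.6774) + 5·e^(−1.9895) = 1.8504 + 2.2039 + 1.1212 + 0.68382 = 5.8593.
F = −kT ln Z = −205.08 × ln(5.8593) = −205.08 × 1.7680 = -363 meV.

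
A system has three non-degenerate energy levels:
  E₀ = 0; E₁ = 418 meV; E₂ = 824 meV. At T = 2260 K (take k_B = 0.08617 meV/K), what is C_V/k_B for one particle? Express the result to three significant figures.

k_BT = 0.08617 × 2260 K = 194.74 meV.
Eᵢ/kT = 0, 2.1465, 4.2313.
Z = Σ e^(−Eᵢ/kT) = e^(−0) + e^(−2.1465) + e^(−4.2313) = 1.0000 + 0.11689 + 0.014533 = 1.1314.
⟨E⟩ = 53.770 meV, ⟨E²⟩ = 26773 meV².
C_V/k_B = (⟨E²⟩ − ⟨E⟩²)/(kT)² = (26773 − 2891.2)/37924 = 0.630.

0.630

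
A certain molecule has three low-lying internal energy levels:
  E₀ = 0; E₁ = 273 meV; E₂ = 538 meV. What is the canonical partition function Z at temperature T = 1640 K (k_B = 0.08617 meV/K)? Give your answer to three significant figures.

Z = 1.17

k_BT = 0.08617 × 1640 K = 141.32 meV.
Eᵢ/kT = 0, 1.9318, 3.8070.
Z = Σ e^(−Eᵢ/kT) = e^(−0) + e^(−1.9318) + e^(−3.8070) = 1.0000 + 0.14489 + 0.022215 = 1.1671.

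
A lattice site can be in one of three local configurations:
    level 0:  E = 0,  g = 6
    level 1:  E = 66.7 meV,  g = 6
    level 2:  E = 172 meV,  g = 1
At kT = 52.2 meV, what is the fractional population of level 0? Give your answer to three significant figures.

Eᵢ/kT = 0, 1.2778, 3.2950.
Z = Σ gᵢe^(−Eᵢ/kT) = 6·e^(−0) + 6·e^(−1.2778) + 1·e^(−3.2950) = 6.0000 + 1.6719 + 0.037068 = 7.7090.
P₀ = g₀ e^(−E₀/kT) / Z = 6.0000/7.7090 = 0.778.

0.778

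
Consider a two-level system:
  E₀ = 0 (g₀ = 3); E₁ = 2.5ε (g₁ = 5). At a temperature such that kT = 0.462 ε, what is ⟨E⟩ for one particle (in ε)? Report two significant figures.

Eᵢ/kT = 0, 5.411.
Z = Σ gᵢe^(−Eᵢ/kT) = 3·e^(−0) + 5·e^(−5.411) = 3.000 + 0.02234 = 3.022.
⟨E⟩ = Σ Eᵢ gᵢe^(−Eᵢ/kT) / Z = (0·3.000 + 2.5·0.02234) / 3.022 = 0.018 ε.

0.018 ε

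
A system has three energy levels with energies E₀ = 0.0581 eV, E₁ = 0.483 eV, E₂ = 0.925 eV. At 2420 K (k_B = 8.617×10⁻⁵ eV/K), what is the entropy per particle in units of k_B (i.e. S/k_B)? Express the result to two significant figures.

k_BT = 8.617×10⁻⁵ × 2420 K = 0.2085 eV.
Eᵢ/kT = 0.2787, 2.317, 4.436.
Z = Σ e^(−Eᵢ/kT) = e^(−0.2787) + e^(−2.317) + e^(−4.436) = 0.7568 + 0.09857 + 0.01184 = 0.8672.
⟨E⟩ = Σ EᵢPᵢ = 0.1182 eV.
S/k_B = ln Z + ⟨E⟩/kT = ln(0.8672) + 0.1182/0.2085 = -0.1425 + 0.5669 = 0.42.

0.42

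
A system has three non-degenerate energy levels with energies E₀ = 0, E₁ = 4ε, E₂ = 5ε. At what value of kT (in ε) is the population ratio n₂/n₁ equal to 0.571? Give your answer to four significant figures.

n₂/n₁ = exp[−(E₂−E₁)/kT] = 0.571.
⇒ (E₂−E₁)/kT = ln(1/0.571) = ln(1.75131) = 0.560364.
kT = 1ε / 0.560364 = 1.785 ε.

1.785 ε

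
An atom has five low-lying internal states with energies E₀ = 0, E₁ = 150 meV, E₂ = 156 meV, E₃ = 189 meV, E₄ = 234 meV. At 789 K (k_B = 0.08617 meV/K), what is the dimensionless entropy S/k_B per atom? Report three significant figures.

k_BT = 0.08617 × 789 K = 67.988 meV.
Eᵢ/kT = 0, 2.2063, 2.2945, 2.7799, 3.4418.
Z = Σ e^(−Eᵢ/kT) = e^(−0) + e^(−2.2063) + e^(−2.2945) + e^(−2.7799) + e^(−3.4418) = 1.0000 + 0.11011 + 0.10081 + 0.062045 + 0.032007 = 1.3050.
⟨E⟩ = Σ EᵢPᵢ = 39.432 meV.
S/k_B = ln Z + ⟨E⟩/kT = ln(1.3050) + 39.432/67.988 = 0.26620 + 0.57998 = 0.846.

0.846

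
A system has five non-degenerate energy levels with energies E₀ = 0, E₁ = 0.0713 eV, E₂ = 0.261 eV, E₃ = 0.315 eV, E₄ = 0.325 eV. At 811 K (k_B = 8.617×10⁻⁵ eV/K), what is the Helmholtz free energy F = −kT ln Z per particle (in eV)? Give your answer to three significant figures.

k_BT = 8.617×10⁻⁵ × 811 K = 0.069884 eV.
Eᵢ/kT = 0, 1.0203, 3.7348, 4.5075, 4.6506.
Z = Σ e^(−Eᵢ/kT) = e^(−0) + e^(−1.0203) + e^(−3.7348) + e^(−4.5075) + e^(−4.6506) = 1.0000 + 0.36049 + 0.023878 + 0.011026 + 0.0095559 = 1.4049.
F = −kT ln Z = −0.069884 × ln(1.4049) = −0.069884 × 0.33997 = -0.0238 eV.

-0.0238 eV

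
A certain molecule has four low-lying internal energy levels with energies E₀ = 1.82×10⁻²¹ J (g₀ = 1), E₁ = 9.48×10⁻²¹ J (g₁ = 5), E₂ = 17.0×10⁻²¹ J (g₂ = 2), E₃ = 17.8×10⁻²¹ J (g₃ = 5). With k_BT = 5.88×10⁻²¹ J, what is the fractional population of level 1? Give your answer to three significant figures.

0.478

Eᵢ/kT = 0.30952, 1.6122, 2.8912, 3.0272.
Z = Σ gᵢe^(−Eᵢ/kT) = 1·e^(−0.30952) + 5·e^(−1.6122) + 2·e^(−2.8912) + 5·e^(−3.0272) = 0.73380 + 0.99724 + 0.11102 + 0.24226 = 2.0843.
P₁ = g₁ e^(−E₁/kT) / Z = 0.99724/2.0843 = 0.478.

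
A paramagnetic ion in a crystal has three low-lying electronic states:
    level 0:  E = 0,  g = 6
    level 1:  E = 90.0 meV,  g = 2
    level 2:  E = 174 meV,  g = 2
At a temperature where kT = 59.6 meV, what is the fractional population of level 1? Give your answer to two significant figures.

Eᵢ/kT = 0, 1.510, 2.919.
Z = Σ gᵢe^(−Eᵢ/kT) = 6·e^(−0) + 2·e^(−1.510) + 2·e^(−2.919) = 6.000 + 0.4418 + 0.1080 = 6.550.
P₁ = g₁ e^(−E₁/kT) / Z = 0.4418/6.550 = 0.067.

0.067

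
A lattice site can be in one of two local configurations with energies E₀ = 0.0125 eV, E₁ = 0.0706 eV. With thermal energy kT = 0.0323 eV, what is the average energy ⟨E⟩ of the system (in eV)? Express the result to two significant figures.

0.021 eV

Eᵢ/kT = 0.3870, 2.186.
Z = Σ e^(−Eᵢ/kT) = e^(−0.3870) + e^(−2.186) = 0.6791 + 0.1124 = 0.7915.
⟨E⟩ = Σ Eᵢ e^(−Eᵢ/kT) / Z = (0.0125·0.6791 + 0.0706·0.1124) / 0.7915 = 0.021 eV.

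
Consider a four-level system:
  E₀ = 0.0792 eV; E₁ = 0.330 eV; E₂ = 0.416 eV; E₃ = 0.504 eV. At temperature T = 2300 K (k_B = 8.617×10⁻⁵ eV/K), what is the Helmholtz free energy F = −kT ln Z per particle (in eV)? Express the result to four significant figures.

-0.01173 eV

k_BT = 8.617×10⁻⁵ × 2300 K = 0.198191 eV.
Eᵢ/kT = 0.399615, 1.66506, 2.09899, 2.54300.
Z = Σ e^(−Eᵢ/kT) = e^(−0.399615) + e^(−1.66506) + e^(−2.09899) + e^(−2.54300) = 0.670578 + 0.189179 + 0.122580 + 0.0786302 = 1.06097.
F = −kT ln Z = −0.198191 × ln(1.06097) = −0.198191 × 0.0591836 = -0.01173 eV.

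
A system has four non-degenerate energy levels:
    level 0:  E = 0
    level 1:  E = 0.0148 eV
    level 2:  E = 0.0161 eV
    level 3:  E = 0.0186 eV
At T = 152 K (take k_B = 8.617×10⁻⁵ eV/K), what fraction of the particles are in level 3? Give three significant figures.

k_BT = 8.617×10⁻⁵ × 152 K = 0.013098 eV.
Eᵢ/kT = 0, 1.1299, 1.2292, 1.4201.
Z = Σ e^(−Eᵢ/kT) = e^(−0) + e^(−1.1299) + e^(−1.2292) + e^(−1.4201) = 1.0000 + 0.32307 + 0.29253 + 0.24169 = 1.8573.
P₃ = e^(−E₃/kT) / Z = 0.24169/1.8573 = 0.130.

0.130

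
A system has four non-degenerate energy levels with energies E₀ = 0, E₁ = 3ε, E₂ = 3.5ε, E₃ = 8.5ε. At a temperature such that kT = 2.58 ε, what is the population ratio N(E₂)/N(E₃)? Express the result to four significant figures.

6.945

n₂/n₃ = exp[−(E₂−E₃)/kT] = exp(−(-5.0ε)/(2.58ε)) = exp(1.93798) = 6.945.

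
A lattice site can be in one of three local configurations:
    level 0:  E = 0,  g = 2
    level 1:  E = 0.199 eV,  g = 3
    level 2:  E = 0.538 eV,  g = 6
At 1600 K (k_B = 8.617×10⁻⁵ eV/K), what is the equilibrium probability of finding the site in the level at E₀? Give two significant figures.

k_BT = 8.617×10⁻⁵ × 1600 K = 0.1379 eV.
Eᵢ/kT = 0, 1.443, 3.901.
Z = Σ gᵢe^(−Eᵢ/kT) = 2·e^(−0) + 3·e^(−1.443) + 6·e^(−3.901) = 2.000 + 0.7087 + 0.1213 = 2.830.
P₀ = g₀ e^(−E₀/kT) / Z = 2.000/2.830 = 0.71.

0.71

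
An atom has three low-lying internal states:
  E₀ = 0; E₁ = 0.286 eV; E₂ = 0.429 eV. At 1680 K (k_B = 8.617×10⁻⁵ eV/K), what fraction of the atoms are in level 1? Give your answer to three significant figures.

0.117

k_BT = 8.617×10⁻⁵ × 1680 K = 0.14477 eV.
Eᵢ/kT = 0, 1.9755, 2.9633.
Z = Σ e^(−Eᵢ/kT) = e^(−0) + e^(−1.9755) + e^(−2.9633) = 1.0000 + 0.13869 + 0.051648 = 1.1903.
P₁ = e^(−E₁/kT) / Z = 0.13869/1.1903 = 0.117.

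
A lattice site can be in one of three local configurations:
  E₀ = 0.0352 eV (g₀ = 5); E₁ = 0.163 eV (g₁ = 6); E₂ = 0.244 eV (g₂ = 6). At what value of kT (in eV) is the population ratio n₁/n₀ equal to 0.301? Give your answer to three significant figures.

n₁/n₀ = (g₁/g₀) exp[−(E₁−E₀)/kT] = 0.301.
⇒ (E₁−E₀)/kT = ln((6/5)/0.301) = ln(3.9867) = 1.3830.
kT = 0.1278 eV / 1.3830 = 0.0924 eV.

0.0924 eV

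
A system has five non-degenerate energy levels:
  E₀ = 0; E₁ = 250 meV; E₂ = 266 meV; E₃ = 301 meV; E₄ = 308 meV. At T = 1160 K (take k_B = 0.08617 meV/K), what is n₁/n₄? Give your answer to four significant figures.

k_BT = 0.08617 × 1160 K = 99.9572 meV.
n₁/n₄ = exp[−(E₁−E₄)/kT] = exp(−(-58 meV)/(99.9572 meV)) = exp(0.580248) = 1.786.

1.786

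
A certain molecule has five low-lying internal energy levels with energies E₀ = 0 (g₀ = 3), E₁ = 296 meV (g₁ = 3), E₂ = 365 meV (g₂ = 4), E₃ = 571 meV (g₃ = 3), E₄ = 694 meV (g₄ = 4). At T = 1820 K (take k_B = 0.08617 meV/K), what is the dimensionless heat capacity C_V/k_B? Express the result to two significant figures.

k_BT = 0.08617 × 1820 K = 156.8 meV.
Eᵢ/kT = 0, 1.888, 2.328, 3.642, 4.426.
Z = Σ gᵢe^(−Eᵢ/kT) = 3·e^(−0) + 3·e^(−1.888) + 4·e^(−2.328) + 3·e^(−3.642) + 4·e^(−4.426) = 3.000 + 0.4541 + 0.3900 + 0.07860 + 0.04785 = 3.971.
⟨E⟩ = 89.36 meV, ⟨E²⟩ = 35360 meV².
C_V/k_B = (⟨E²⟩ − ⟨E⟩²)/(kT)² = (35360 − 7985)/24590 = 1.1.

1.1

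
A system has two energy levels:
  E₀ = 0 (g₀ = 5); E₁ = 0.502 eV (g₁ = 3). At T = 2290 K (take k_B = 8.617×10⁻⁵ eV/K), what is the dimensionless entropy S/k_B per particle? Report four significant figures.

1.770

k_BT = 8.617×10⁻⁵ × 2290 K = 0.197329 eV.
Eᵢ/kT = 0, 2.54397.
Z = Σ gᵢe^(−Eᵢ/kT) = 5·e^(−0) + 3·e^(−2.54397) = 5.00000 + 0.235662 = 5.23566.
⟨E⟩ = Σ EᵢPᵢ = 0.0225955 eV.
S/k_B = ln Z + ⟨E⟩/kT = ln(5.23566) + 0.0225955/0.197329 = 1.65549 + 0.114507 = 1.770.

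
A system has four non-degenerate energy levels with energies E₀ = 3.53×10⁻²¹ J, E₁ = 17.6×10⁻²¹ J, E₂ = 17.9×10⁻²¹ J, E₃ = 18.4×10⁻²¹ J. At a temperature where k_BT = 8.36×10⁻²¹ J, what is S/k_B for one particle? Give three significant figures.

1.03

Eᵢ/kT = 0.42225, 2.1053, 2.1411, 2.2010.
Z = Σ e^(−Eᵢ/kT) = e^(−0.42225) + e^(−2.1053) + e^(−2.1411) + e^(−2.2010) = 0.65557 + 0.12181 + 0.11753 + 0.11069 = 1.0056.
⟨E⟩ = Σ EᵢPᵢ = 8.5506 ×10⁻²¹ J.
S/k_B = ln Z + ⟨E⟩/kT = ln(1.0056) + 8.5506/8.36 = 0.0055844 + 1.0228 = 1.03.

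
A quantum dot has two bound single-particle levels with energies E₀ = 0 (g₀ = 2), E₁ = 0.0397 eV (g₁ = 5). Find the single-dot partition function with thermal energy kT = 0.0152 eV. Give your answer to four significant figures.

Eᵢ/kT = 0, 2.61184.
Z = Σ gᵢe^(−Eᵢ/kT) = 2·e^(−0) + 5·e^(−2.61184) = 2.00000 + 0.366997 = 2.36700.

Z = 2.367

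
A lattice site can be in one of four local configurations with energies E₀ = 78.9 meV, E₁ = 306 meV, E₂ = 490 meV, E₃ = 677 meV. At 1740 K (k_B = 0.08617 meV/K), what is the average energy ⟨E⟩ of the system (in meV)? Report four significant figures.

k_BT = 0.08617 × 1740 K = 149.936 meV.
Eᵢ/kT = 0.526225, 2.04087, 3.26806, 4.51526.
Z = Σ e^(−Eᵢ/kT) = e^(−0.526225) + e^(−2.04087) + e^(−3.26806) + e^(−4.51526) = 0.590831 + 0.129916 + 0.0380802 + 0.0109408 = 0.769768.
⟨E⟩ = Σ Eᵢ e^(−Eᵢ/kT) / Z = (78.9·0.590831 + 306·0.129916 + 490·0.0380802 + 677·0.0109408) / 0.769768 = 146.1 meV.

146.1 meV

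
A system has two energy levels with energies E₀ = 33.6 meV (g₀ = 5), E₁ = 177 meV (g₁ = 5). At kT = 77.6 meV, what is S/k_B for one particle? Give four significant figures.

2.007

Eᵢ/kT = 0.432990, 2.28093.
Z = Σ gᵢe^(−Eᵢ/kT) = 5·e^(−0.432990) + 5·e^(−2.28093) = 3.24283 + 0.510946 = 3.75378.
⟨E⟩ = Σ EᵢPᵢ = 53.1189 meV.
S/k_B = ln Z + ⟨E⟩/kT = ln(3.75378) + 53.1189/77.6 = 1.32276 + 0.684522 = 2.007.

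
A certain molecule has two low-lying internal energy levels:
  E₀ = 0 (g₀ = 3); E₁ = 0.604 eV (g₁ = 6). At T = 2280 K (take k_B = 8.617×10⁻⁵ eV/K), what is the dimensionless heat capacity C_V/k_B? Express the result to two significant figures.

k_BT = 8.617×10⁻⁵ × 2280 K = 0.1965 eV.
Eᵢ/kT = 0, 3.074.
Z = Σ gᵢe^(−Eᵢ/kT) = 3·e^(−0) + 6·e^(−3.074) = 3.000 + 0.2774 = 3.277.
⟨E⟩ = 0.05113 eV, ⟨E²⟩ = 0.03088 eV².
C_V/k_B = (⟨E²⟩ − ⟨E⟩²)/(kT)² = (0.03088 − 0.002614)/0.03861 = 0.73.

0.73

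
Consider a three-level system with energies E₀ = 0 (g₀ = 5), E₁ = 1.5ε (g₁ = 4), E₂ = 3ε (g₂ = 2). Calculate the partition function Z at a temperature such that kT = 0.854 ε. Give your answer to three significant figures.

Z = 5.75

Eᵢ/kT = 0, 1.7564, 3.5129.
Z = Σ gᵢe^(−Eᵢ/kT) = 5·e^(−0) + 4·e^(−1.7564) + 2·e^(−3.5129) = 5.0000 + 0.69066 + 0.059621 = 5.7503.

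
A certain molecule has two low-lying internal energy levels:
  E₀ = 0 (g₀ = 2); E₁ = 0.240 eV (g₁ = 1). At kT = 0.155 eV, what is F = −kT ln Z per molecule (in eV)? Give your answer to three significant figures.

Eᵢ/kT = 0, 1.5484.
Z = Σ gᵢe^(−Eᵢ/kT) = 2·e^(−0) + 1·e^(−1.5484) = 2.0000 + 0.21259 = 2.2126.
F = −kT ln Z = −0.155 × ln(2.2126) = −0.155 × 0.79417 = -0.123 eV.

-0.123 eV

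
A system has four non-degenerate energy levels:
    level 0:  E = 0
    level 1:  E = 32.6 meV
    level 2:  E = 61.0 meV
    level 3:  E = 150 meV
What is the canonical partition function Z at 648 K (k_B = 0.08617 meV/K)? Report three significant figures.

k_BT = 0.08617 × 648 K = 55.838 meV.
Eᵢ/kT = 0, 0.58383, 1.0924, 2.6863.
Z = Σ e^(−Eᵢ/kT) = e^(−0) + e^(−0.58383) + e^(−1.0924) + e^(−2.6863) = 1.0000 + 0.55776 + 0.33541 + 0.068133 = 1.9613.

Z = 1.96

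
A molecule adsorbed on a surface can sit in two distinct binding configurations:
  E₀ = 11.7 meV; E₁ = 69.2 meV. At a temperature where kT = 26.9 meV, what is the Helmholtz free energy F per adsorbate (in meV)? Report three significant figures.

Eᵢ/kT = 0.43494, 2.5725.
Z = Σ e^(−Eᵢ/kT) = e^(−0.43494) + e^(−2.5725) = 0.64730 + 0.076344 = 0.72364.
F = −kT ln Z = −26.9 × ln(0.72364) = −26.9 × -0.32346 = 8.70 meV.

8.70 meV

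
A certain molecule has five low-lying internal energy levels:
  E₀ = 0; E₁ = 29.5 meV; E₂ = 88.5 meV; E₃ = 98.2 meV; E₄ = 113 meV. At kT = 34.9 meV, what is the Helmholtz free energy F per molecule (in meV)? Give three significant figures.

Eᵢ/kT = 0, 0.84527, 2.5358, 2.8138, 3.2378.
Z = Σ e^(−Eᵢ/kT) = e^(−0) + e^(−0.84527) + e^(−2.5358) + e^(−2.8138) + e^(−3.2378) = 1.0000 + 0.42944 + 0.079198 + 0.059977 + 0.039250 = 1.6079.
F = −kT ln Z = −34.9 × ln(1.6079) = −34.9 × 0.47493 = -16.6 meV.

-16.6 meV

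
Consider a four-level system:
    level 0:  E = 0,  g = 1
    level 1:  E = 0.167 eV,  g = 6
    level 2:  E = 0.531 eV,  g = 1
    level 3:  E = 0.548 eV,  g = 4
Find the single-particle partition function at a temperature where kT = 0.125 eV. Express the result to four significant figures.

Eᵢ/kT = 0, 1.33600, 4.24800, 4.38400.
Z = Σ gᵢe^(−Eᵢ/kT) = 1·e^(−0) + 6·e^(−1.33600) + 1·e^(−4.24800) + 4·e^(−4.38400) = 1.00000 + 1.57737 + 0.0142928 + 0.0499014 = 2.64156.

Z = 2.642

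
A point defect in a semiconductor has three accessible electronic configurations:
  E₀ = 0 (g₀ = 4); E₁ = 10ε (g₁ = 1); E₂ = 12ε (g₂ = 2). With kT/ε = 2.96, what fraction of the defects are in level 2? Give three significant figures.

Eᵢ/kT = 0, 3.3784, 4.0541.
Z = Σ gᵢe^(−Eᵢ/kT) = 4·e^(−0) + 1·e^(−3.3784) + 2·e^(−4.0541) = 4.0000 + 0.034102 + 0.034702 = 4.0688.
P₂ = g₂ e^(−E₂/kT) / Z = 0.034702/4.0688 = 0.00853.

0.00853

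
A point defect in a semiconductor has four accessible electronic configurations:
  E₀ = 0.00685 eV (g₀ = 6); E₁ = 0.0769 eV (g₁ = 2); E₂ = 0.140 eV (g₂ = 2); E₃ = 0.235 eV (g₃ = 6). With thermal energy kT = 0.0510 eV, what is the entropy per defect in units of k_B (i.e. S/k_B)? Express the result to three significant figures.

Eᵢ/kT = 0.13431, 1.5078, 2.7451, 4.6078.
Z = Σ gᵢe^(−Eᵢ/kT) = 6·e^(−0.13431) + 2·e^(−1.5078) + 2·e^(−2.7451) + 6·e^(−4.6078) = 5.2459 + 0.44279 + 0.12848 + 0.059842 = 5.8770.
⟨E⟩ = Σ EᵢPᵢ = 0.017362 eV.
S/k_B = ln Z + ⟨E⟩/kT = ln(5.8770) + 0.017362/0.0510 = 1.7710 + 0.34043 = 2.11.

2.11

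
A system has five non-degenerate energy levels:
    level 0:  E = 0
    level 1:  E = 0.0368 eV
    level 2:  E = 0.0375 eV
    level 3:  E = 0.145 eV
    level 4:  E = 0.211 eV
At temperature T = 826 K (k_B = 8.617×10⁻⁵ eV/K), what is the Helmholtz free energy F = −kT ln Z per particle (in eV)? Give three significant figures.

-0.0614 eV

k_BT = 8.617×10⁻⁵ × 826 K = 0.071176 eV.
Eᵢ/kT = 0, 0.51703, 0.52686, 2.0372, 2.9645.
Z = Σ e^(−Eᵢ/kT) = e^(−0) + e^(−0.51703) + e^(−0.52686) + e^(−2.0372) + e^(−2.9645) = 1.0000 + 0.59629 + 0.59046 + 0.13039 + 0.051586 = 2.3687.
F = −kT ln Z = −0.071176 × ln(2.3687) = −0.071176 × 0.86234 = -0.0614 eV.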